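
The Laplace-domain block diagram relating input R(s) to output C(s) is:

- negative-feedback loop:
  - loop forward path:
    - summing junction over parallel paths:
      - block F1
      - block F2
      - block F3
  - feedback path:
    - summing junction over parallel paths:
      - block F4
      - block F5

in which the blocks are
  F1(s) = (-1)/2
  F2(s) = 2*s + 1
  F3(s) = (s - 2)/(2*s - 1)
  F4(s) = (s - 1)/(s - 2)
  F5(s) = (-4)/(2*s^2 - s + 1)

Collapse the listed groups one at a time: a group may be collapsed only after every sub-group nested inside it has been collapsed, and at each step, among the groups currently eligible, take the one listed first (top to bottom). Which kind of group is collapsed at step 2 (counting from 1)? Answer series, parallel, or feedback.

Answer: parallel

Working:
Step 1: reduce the parallel group F1, F2, F3
Step 2: combine F4, F5 in parallel
Step 3: reduce the feedback loop with forward (F1+F2+F3) and return (F4+F5)
Step 2 collapses a parallel group.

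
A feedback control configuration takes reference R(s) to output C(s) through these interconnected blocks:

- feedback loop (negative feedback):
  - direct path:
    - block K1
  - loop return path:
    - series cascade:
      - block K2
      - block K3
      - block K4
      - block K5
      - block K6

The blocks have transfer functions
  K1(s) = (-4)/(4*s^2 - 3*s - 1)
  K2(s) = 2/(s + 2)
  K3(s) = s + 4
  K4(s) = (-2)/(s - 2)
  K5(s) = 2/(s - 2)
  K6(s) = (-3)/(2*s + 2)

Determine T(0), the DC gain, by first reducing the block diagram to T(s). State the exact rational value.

The answer is 4/25.

Reasoning:
1. reduce the series chain K2, K3, K4, K5, K6: (12*s + 48)/(s^4 - s^3 - 6*s^2 + 4*s + 8)
2. close the feedback loop around K1, (K2*K3*K4*K5*K6): (-4*s^4 + 4*s^3 + 24*s^2 - 16*s - 32)/(4*s^6 - 7*s^5 - 22*s^4 + 35*s^3 + 26*s^2 - 76*s - 200)
DC gain: substitute s = 0 into T(s) from step 2: T(0) = -32/(-200) = 4/25.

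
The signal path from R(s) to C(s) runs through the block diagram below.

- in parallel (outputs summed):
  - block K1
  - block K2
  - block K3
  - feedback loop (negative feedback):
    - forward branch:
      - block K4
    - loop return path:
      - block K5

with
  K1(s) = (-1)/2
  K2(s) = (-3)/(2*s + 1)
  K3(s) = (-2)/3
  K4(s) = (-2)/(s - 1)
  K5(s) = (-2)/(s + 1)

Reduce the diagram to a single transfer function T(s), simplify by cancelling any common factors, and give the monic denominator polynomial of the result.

Step 1: close the feedback loop around K4, K5: (-2*s - 2)/(s^2 + 3)
Step 2: reduce the parallel group K1, K2, K3, [K4/(1+K4*K5)]: (-14*s^3 - 49*s^2 - 78*s - 87)/(12*s^3 + 6*s^2 + 36*s + 18)
Step 2 gives the fully reduced T(s), with no common factor left to cancel. The denominator's leading coefficient is 12, so divide each of its coefficients by 12 to get the monic form.

Therefore the answer is s^3 + s^2/2 + 3*s + 3/2.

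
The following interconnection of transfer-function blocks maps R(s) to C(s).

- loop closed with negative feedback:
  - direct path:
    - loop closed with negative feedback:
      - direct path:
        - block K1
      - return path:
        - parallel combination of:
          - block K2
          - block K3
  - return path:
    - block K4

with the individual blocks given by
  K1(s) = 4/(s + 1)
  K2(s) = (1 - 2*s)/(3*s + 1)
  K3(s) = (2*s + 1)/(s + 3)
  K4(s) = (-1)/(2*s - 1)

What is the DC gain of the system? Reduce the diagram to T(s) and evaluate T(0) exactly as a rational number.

Step 1 - reduce the parallel group K2, K3: (4*s^2 + 4)/(3*s^2 + 10*s + 3)
Step 2 - collapse the loop (K1 forward, (K2+K3) return): (12*s^2 + 40*s + 12)/(3*s^3 + 29*s^2 + 13*s + 19)
Step 3 - feedback reduction of [K1/(1+K1*(K2+K3))], K4: (24*s^3 + 68*s^2 - 16*s - 12)/(6*s^4 + 55*s^3 - 15*s^2 - 15*s - 31)
The step-3 result is T(s). Setting s = 0: T(0) = -12/(-31) = 12/31.

Therefore the answer is 12/31.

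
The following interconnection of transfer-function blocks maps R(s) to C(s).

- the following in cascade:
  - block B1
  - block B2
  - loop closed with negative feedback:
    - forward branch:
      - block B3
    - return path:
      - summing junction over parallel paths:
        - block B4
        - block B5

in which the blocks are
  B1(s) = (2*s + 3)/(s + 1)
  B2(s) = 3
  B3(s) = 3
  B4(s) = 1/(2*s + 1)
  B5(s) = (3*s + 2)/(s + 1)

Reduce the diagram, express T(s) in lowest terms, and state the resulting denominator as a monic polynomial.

Reducing step by step:

[1] reduce the parallel group B4, B5: (6*s^2 + 8*s + 3)/(2*s^2 + 3*s + 1)
[2] collapse the loop (B3 forward, (B4+B5) return): (6*s^2 + 9*s + 3)/(20*s^2 + 27*s + 10)
[3] reduce the series chain B1, B2, [B3/(1+B3*(B4+B5))]: (36*s^2 + 72*s + 27)/(20*s^2 + 27*s + 10)
The result of step 3 is T(s) in lowest terms. Its denominator has leading coefficient 20; dividing the denominator through by 20 makes it monic.

Answer: s^2 + 27*s/20 + 1/2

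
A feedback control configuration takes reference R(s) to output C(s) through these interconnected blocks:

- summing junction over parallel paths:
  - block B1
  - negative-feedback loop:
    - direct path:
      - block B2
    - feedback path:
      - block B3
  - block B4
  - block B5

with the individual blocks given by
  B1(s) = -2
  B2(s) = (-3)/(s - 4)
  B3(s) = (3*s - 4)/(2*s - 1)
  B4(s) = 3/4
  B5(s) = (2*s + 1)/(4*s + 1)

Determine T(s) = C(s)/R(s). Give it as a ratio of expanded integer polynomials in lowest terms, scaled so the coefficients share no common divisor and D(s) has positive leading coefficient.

Reducing step by step:

(1) apply the feedback formula to B2, B3 -> (3 - 6*s)/(2*s^2 - 18*s + 16)
(2) sum the parallel branches B1, [B2/(1+B2*B3)], B4, B5, which is the overall transfer function T(s) = C(s)/R(s) in lowest terms

Answer: (-12*s^3 + 59*s^2 - 75*s - 2)/(16*s^3 - 140*s^2 + 92*s + 32)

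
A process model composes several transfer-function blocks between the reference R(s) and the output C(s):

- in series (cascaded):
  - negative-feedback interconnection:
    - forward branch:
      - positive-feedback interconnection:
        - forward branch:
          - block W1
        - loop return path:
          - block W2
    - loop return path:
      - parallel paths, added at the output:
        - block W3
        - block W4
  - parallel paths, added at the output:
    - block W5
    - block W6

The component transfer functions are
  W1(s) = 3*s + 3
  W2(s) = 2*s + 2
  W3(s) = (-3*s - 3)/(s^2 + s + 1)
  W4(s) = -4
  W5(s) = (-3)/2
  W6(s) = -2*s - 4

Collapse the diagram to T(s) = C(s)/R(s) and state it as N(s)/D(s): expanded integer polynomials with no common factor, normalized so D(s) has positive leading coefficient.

1. feedback reduction of W1, W2 -> (-3*s - 3)/(6*s^2 + 12*s + 5)
2. add W3, W4 (parallel) -> (-4*s^2 - 7*s - 7)/(s^2 + s + 1)
3. apply the feedback formula to [W1/(1-W1*W2)], (W3+W4) -> (-3*s^3 - 6*s^2 - 6*s - 3)/(6*s^4 + 30*s^3 + 56*s^2 + 59*s + 26)
4. parallel reduction of W5, W6 -> -2*s - 11/2
5. reduce the series chain [[W1/(1-W1*W2)]/(1+[W1/(1-W1*W2)]*(W3+W4))], (W5+W6), which is the overall transfer function T(s) = C(s)/R(s) in lowest terms

Therefore the answer is (12*s^4 + 57*s^3 + 90*s^2 + 78*s + 33)/(12*s^4 + 60*s^3 + 112*s^2 + 118*s + 52).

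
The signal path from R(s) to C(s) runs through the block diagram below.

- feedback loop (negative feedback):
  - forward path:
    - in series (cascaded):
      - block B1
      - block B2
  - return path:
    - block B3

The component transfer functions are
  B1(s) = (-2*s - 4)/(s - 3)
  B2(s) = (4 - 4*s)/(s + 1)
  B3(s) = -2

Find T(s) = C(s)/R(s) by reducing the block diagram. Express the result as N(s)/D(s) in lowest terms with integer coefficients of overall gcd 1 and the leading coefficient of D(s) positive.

The answer is (-8*s^2 - 8*s + 16)/(15*s^2 + 18*s - 29).

Reasoning:
1. combine B1, B2 in series: (8*s^2 + 8*s - 16)/(s^2 - 2*s - 3)
2. feedback reduction of (B1*B2), B3, giving the overall T(s)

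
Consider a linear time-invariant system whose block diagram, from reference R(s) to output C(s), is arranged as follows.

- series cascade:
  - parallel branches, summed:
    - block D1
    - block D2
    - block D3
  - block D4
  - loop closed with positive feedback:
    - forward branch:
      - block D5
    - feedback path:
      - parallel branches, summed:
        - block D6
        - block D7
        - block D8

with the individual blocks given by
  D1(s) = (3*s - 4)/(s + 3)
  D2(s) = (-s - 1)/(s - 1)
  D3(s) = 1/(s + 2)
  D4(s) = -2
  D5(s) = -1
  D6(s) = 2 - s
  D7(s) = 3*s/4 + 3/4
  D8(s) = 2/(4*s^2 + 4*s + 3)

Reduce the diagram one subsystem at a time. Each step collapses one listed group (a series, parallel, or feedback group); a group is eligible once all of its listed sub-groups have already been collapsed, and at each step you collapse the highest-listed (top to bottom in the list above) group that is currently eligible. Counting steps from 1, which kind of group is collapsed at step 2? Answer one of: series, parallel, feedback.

Step 1 - reduce the parallel group D1, D2, D3
Step 2 - reduce the parallel group D6, D7, D8
Step 3 - reduce the feedback loop with forward D5 and return (D6+D7+D8)
Step 4 - combine (D1+D2+D3), D4, [D5/(1-D5*(D6+D7+D8))] in series
Step 2 collapses a parallel group.

Therefore the answer is parallel.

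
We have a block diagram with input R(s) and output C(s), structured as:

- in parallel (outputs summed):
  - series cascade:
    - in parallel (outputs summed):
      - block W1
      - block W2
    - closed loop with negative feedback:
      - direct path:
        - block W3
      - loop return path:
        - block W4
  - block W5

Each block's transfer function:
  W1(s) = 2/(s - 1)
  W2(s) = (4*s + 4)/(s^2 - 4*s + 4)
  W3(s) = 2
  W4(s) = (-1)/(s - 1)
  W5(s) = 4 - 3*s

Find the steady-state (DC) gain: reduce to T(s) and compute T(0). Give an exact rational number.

Answer: 10/3

Working:
Step 1 - reduce the parallel group W1, W2 = (6*s^2 - 8*s + 4)/(s^3 - 5*s^2 + 8*s - 4)
Step 2 - reduce the feedback loop with forward W3 and return W4 = (2*s - 2)/(s - 3)
Step 3 - reduce the series chain (W1+W2), [W3/(1+W3*W4)] = (12*s^2 - 16*s + 8)/(s^3 - 7*s^2 + 16*s - 12)
Step 4 - parallel reduction of ((W1+W2)*[W3/(1+W3*W4)]), W5 = (-3*s^4 + 25*s^3 - 64*s^2 + 84*s - 40)/(s^3 - 7*s^2 + 16*s - 12)
That last expression is T(s); at s = 0 only the constant terms survive, so T(0) = -40/(-12) = 10/3.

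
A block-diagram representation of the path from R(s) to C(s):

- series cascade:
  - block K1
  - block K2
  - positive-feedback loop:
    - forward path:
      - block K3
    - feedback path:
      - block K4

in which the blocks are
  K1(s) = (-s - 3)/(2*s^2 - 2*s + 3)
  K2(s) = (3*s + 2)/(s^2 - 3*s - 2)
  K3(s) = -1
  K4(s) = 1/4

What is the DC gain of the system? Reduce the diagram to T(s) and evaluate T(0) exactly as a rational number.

Answer: -4/5

Working:
Step 1: close the feedback loop around K3, K4 -> (-4)/5
Step 2: series reduction of K1, K2, [K3/(1-K3*K4)] -> (12*s^2 + 44*s + 24)/(10*s^4 - 40*s^3 + 25*s^2 - 25*s - 30)
That last expression is T(s); at s = 0 only the constant terms survive, so T(0) = 24/(-30) = -4/5.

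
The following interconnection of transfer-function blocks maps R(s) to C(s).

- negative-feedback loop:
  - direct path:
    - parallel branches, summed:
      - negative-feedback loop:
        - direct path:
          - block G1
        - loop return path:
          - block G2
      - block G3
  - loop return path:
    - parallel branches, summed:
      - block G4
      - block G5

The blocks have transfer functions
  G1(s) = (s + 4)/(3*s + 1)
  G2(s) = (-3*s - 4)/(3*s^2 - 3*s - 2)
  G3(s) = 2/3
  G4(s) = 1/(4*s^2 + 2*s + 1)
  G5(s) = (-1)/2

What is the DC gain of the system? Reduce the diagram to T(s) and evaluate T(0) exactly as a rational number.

First reduce the diagram to T(s).

(1) collapse the loop (G1 forward, G2 return) -> (3*s^3 + 9*s^2 - 14*s - 8)/(9*s^3 - 9*s^2 - 25*s - 18)
(2) add [G1/(1+G1*G2)], G3 (parallel) -> (27*s^3 + 9*s^2 - 92*s - 60)/(27*s^3 - 27*s^2 - 75*s - 54)
(3) sum the parallel branches G4, G5 -> (-4*s^2 - 2*s + 1)/(8*s^2 + 4*s + 2)
(4) feedback reduction of ([G1/(1+G1*G2)]+G3), (G4+G5) -> (216*s^5 + 180*s^4 - 646*s^3 - 830*s^2 - 424*s - 120)/(108*s^5 - 198*s^4 - 277*s^3 - 353*s^2 - 338*s - 168)
Step 4 gives the overall T(s). Then T(0) = -120/(-168) = 5/7.

Answer: 5/7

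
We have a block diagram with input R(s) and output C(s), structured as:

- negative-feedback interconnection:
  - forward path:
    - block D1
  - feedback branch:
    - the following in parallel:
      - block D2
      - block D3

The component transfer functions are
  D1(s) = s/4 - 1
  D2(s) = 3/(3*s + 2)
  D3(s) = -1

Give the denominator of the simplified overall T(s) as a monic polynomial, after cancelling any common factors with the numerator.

(1) combine D2, D3 in parallel, giving (1 - 3*s)/(3*s + 2)
(2) reduce the feedback loop with forward D1 and return (D2+D3), giving (-3*s^2 + 10*s + 8)/(3*s^2 - 25*s - 4)
That last expression is T(s), already simplified. Scaling its denominator by 1/3 (the reciprocal of the leading coefficient) yields the monic denominator.

Final answer: s^2 - 25*s/3 - 4/3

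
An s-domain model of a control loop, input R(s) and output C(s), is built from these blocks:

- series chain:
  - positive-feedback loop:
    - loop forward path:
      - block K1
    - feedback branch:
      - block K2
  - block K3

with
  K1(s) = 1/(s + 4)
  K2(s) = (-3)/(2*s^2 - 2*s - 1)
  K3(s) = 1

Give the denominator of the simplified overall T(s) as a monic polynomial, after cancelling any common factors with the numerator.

First reduce the diagram to T(s).

Step 1: reduce the feedback loop with forward K1 and return K2 gives (2*s^2 - 2*s - 1)/(2*s^3 + 6*s^2 - 9*s - 1)
Step 2: combine [K1/(1-K1*K2)], K3 in series gives (2*s^2 - 2*s - 1)/(2*s^3 + 6*s^2 - 9*s - 1)
T(s) is the step-2 result (common factors already cancelled). Leading coefficient of the denominator: 2. Divide through by 2 for the monic polynomial.

Answer: s^3 + 3*s^2 - 9*s/2 - 1/2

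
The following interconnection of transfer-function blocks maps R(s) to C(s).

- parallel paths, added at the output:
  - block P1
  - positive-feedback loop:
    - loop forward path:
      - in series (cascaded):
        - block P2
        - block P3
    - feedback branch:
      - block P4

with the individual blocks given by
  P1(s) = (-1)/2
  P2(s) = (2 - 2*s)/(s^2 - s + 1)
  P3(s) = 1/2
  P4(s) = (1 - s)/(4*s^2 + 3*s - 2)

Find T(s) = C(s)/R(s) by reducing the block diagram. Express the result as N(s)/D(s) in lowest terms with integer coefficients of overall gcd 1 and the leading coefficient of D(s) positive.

Step 1. reduce the series chain P2, P3; result (1 - s)/(s^2 - s + 1)
Step 2. apply the feedback formula to (P2*P3), P4; result (-4*s^3 + s^2 + 5*s - 2)/(4*s^4 - s^3 - 2*s^2 + 7*s - 3)
Step 3. sum the parallel branches P1, [(P2*P3)/(1-(P2*P3)*P4)], which is the overall transfer function T(s) = C(s)/R(s) in lowest terms

Hence the answer: (-4*s^4 - 7*s^3 + 4*s^2 + 3*s - 1)/(8*s^4 - 2*s^3 - 4*s^2 + 14*s - 6)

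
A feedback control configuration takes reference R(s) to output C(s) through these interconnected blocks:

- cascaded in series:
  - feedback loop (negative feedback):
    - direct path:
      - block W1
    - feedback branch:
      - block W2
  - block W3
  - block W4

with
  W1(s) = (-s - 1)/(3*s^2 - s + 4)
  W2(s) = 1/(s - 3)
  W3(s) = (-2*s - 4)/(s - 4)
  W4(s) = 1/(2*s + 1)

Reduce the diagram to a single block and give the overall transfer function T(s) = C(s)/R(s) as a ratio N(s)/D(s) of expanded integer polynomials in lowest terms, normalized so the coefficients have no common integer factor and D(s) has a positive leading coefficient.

Answer: (2*s^3 - 14*s - 12)/(6*s^5 - 41*s^4 + 70*s^3 - 28*s^2 + 67*s + 52)

Working:
Step 1. close the feedback loop around W1, W2; result (-s^2 + 2*s + 3)/(3*s^3 - 10*s^2 + 6*s - 13)
Step 2. series reduction of [W1/(1+W1*W2)], W3, W4; the result is T(s) itself (integer coefficients, no common factor, positive leading denominator coefficient)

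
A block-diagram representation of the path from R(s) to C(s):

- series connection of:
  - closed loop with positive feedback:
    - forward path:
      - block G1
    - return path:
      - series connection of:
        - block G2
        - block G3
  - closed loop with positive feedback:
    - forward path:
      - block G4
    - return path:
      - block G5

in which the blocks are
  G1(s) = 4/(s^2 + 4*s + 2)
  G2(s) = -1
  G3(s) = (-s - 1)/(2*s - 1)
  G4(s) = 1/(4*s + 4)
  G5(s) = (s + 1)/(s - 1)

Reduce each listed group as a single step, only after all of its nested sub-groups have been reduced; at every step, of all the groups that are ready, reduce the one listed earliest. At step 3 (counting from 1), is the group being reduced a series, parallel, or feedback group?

Answer: feedback

Working:
1. series reduction of G2, G3
2. collapse the loop (G1 forward, (G2*G3) return)
3. feedback reduction of G4, G5
4. series reduction of [G1/(1-G1*(G2*G3))], [G4/(1-G4*G5)]
The group at step 3 is a feedback group.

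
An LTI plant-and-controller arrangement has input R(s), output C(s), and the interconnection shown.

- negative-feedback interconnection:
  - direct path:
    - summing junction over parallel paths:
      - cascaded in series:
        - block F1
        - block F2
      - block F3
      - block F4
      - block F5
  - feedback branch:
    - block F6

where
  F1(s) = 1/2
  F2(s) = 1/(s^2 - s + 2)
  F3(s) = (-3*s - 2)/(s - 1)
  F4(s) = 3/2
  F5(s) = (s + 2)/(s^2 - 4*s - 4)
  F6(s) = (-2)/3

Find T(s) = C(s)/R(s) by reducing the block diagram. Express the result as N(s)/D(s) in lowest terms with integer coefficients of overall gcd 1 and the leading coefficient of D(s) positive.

[1] combine F1, F2 in series -> 1/(2*s^2 - 2*s + 4)
[2] sum the parallel branches (F1*F2), F3, F4, F5 -> (-3*s^5 + 10*s^4 + 30*s^3 - 9*s^2 + 60*s + 52)/(2*s^5 - 12*s^4 + 14*s^3 - 12*s^2 - 8*s + 16)
[3] reduce the feedback loop with forward ((F1*F2)+F3+F4+F5) and return F6; the result is T(s) itself (integer coefficients, no common factor, positive leading denominator coefficient)

Therefore the answer is (-9*s^5 + 30*s^4 + 90*s^3 - 27*s^2 + 180*s + 156)/(12*s^5 - 56*s^4 - 18*s^3 - 18*s^2 - 144*s - 56).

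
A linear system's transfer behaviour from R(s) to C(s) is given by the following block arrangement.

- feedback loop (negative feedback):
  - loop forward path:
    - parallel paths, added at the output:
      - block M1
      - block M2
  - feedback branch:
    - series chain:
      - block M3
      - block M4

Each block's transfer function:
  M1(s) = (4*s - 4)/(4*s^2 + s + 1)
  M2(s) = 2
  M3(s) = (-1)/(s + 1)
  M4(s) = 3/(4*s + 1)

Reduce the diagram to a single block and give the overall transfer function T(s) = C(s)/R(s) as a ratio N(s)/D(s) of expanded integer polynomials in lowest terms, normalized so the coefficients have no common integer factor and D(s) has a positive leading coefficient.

Reducing step by step:

Step 1 - parallel reduction of M1, M2 -> (8*s^2 + 6*s - 2)/(4*s^2 + s + 1)
Step 2 - series reduction of M3, M4 -> (-3)/(4*s^2 + 5*s + 1)
Step 3 - collapse the loop ((M1+M2) forward, (M3*M4) return), which is the overall transfer function T(s) = C(s)/R(s) in lowest terms

Answer: (32*s^3 + 32*s^2 - 2*s - 2)/(16*s^3 + 8*s^2 - 19*s + 7)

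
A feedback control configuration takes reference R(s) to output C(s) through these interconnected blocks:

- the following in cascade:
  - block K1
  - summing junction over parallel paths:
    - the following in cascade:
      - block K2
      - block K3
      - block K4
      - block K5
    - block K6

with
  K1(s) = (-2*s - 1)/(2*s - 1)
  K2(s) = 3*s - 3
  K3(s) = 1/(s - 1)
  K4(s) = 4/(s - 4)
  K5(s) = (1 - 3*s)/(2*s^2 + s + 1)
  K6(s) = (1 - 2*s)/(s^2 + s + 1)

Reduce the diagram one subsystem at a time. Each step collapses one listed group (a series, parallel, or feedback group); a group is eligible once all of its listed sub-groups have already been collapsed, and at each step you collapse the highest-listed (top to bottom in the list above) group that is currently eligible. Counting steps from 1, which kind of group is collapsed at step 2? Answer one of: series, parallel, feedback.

Step 1. multiply K2, K3, K4, K5 (series)
Step 2. parallel reduction of (K2*K3*K4*K5), K6
Step 3. combine K1, ((K2*K3*K4*K5)+K6) in series
The group at step 2 is a parallel group.

Final answer: parallel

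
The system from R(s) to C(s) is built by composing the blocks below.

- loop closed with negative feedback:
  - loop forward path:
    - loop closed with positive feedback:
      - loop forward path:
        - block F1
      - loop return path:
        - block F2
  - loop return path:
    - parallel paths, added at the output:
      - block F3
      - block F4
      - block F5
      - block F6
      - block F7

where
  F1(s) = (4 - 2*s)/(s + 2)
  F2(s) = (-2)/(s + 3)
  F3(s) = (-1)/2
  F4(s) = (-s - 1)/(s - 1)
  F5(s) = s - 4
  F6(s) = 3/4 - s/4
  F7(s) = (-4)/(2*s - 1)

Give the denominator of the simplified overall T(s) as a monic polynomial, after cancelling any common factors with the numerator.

First reduce the diagram to T(s).

[1] close the feedback loop around F1, F2: (-2*s^2 - 2*s + 12)/(s^2 + s + 14)
[2] sum the parallel branches F3, F4, F5, F6, F7: (6*s^3 - 47*s^2 + 28*s + 5)/(8*s^2 - 12*s + 4)
[3] collapse the loop ([F1/(1-F1*F2)] forward, (F3+F4+F5+F6+F7) return): (8*s^4 - 4*s^3 - 56*s^2 + 76*s - 24)/(6*s^5 - 45*s^4 - 53*s^3 + 263*s^2 - 81*s - 58)
The result of step 3 is T(s) in lowest terms. Its denominator has leading coefficient 6; dividing the denominator through by 6 makes it monic.

Answer: s^5 - 15*s^4/2 - 53*s^3/6 + 263*s^2/6 - 27*s/2 - 29/3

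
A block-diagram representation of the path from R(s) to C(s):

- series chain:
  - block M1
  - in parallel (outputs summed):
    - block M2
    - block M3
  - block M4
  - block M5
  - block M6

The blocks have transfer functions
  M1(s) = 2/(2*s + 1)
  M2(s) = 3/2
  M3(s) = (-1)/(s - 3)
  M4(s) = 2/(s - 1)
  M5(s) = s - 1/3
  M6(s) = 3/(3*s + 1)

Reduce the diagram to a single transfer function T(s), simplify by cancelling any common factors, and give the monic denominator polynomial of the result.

1. sum the parallel branches M2, M3; result (3*s - 11)/(2*s - 6)
2. cascade M1, (M2+M3), M4, M5, M6; result (18*s^2 - 72*s + 22)/(6*s^4 - 19*s^3 - s^2 + 11*s + 3)
No further cancellation is possible in the step-2 result, so that is T(s). Its denominator becomes monic after dividing by the leading coefficient 6.

Final answer: s^4 - 19*s^3/6 - s^2/6 + 11*s/6 + 1/2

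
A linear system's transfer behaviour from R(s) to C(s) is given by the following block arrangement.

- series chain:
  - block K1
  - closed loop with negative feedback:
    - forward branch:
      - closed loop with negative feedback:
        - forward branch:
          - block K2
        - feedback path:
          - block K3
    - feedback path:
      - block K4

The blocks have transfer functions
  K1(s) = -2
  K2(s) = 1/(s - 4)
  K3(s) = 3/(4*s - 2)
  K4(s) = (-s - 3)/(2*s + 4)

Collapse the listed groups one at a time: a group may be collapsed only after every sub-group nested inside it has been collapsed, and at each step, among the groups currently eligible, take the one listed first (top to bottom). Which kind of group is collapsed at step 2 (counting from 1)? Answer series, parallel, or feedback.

Step 1 - apply the feedback formula to K2, K3
Step 2 - collapse the loop ([K2/(1+K2*K3)] forward, K4 return)
Step 3 - cascade K1, [[K2/(1+K2*K3)]/(1+[K2/(1+K2*K3)]*K4)]
So the answer for step 2 is feedback.

Answer: feedback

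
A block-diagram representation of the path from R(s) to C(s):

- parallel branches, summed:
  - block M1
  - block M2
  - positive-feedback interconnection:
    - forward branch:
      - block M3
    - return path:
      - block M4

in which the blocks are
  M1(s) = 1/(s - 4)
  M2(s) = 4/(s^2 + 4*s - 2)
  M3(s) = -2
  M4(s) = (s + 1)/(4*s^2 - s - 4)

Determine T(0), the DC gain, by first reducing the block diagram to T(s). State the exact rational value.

Reducing step by step:

Step 1. collapse the loop (M3 forward, M4 return) -> (-8*s^2 + 2*s + 8)/(4*s^2 + s - 2)
Step 2. add M1, M2, [M3/(1-M3*M4)] (parallel) -> (-8*s^5 + 6*s^4 + 185*s^3 - 166*s^2 - 162*s + 100)/(4*s^5 + s^4 - 74*s^3 + 14*s^2 + 44*s - 16)
DC gain: substitute s = 0 into T(s) from step 2: T(0) = 100/(-16) = -25/4.

Answer: -25/4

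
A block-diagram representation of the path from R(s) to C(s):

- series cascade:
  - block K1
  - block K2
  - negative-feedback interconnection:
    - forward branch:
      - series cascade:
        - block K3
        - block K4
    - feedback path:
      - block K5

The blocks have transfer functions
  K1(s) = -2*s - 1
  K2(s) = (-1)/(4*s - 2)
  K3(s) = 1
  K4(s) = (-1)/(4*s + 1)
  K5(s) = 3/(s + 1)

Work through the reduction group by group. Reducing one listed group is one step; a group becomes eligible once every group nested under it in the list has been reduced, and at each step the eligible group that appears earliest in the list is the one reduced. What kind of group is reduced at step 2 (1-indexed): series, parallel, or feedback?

Answer: feedback

Working:
Step 1: combine K3, K4 in series
Step 2: reduce the feedback loop with forward (K3*K4) and return K5
Step 3: multiply K1, K2, [(K3*K4)/(1+(K3*K4)*K5)] (series)
At step 2 the group reduced is feedback.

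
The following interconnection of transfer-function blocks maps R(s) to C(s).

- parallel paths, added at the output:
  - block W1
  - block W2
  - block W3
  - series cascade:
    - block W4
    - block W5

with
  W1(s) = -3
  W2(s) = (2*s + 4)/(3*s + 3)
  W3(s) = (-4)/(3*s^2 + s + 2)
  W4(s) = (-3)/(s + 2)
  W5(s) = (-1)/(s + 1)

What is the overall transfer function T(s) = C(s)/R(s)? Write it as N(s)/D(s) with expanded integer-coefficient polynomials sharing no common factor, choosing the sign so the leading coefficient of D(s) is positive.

Step 1. series reduction of W4, W5 -> 3/(s^2 + 3*s + 2)
Step 2. reduce the parallel group W1, W2, W3, (W4*W5); the result is T(s) itself (integer coefficients, no common factor, positive leading denominator coefficient)

Hence the answer: (-21*s^4 - 64*s^3 - 48*s^2 - 75*s - 26)/(9*s^4 + 30*s^3 + 33*s^2 + 24*s + 12)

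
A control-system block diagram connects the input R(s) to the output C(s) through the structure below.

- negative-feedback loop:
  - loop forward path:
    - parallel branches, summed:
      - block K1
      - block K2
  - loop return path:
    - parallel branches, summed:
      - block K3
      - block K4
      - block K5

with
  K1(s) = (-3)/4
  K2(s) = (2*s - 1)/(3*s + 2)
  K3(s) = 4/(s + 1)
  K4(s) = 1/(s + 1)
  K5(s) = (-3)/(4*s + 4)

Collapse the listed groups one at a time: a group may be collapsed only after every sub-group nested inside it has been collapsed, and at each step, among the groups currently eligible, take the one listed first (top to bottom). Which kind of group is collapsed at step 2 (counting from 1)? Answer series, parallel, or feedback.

[1] add K1, K2 (parallel)
[2] parallel reduction of K3, K4, K5
[3] apply the feedback formula to (K1+K2), (K3+K4+K5)
At step 2 the group reduced is parallel.

Final answer: parallel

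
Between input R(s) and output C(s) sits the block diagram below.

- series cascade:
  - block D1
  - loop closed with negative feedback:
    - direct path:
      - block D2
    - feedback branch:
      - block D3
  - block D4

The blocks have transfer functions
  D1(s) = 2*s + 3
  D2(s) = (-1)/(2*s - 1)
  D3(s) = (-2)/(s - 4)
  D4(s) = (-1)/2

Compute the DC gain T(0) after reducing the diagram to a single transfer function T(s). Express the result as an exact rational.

1. collapse the loop (D2 forward, D3 return) gives (4 - s)/(2*s^2 - 9*s + 6)
2. cascade D1, [D2/(1+D2*D3)], D4 gives (2*s^2 - 5*s - 12)/(4*s^2 - 18*s + 12)
DC gain: substitute s = 0 into T(s) from step 2: T(0) = -12/12 = -1.

Answer: -1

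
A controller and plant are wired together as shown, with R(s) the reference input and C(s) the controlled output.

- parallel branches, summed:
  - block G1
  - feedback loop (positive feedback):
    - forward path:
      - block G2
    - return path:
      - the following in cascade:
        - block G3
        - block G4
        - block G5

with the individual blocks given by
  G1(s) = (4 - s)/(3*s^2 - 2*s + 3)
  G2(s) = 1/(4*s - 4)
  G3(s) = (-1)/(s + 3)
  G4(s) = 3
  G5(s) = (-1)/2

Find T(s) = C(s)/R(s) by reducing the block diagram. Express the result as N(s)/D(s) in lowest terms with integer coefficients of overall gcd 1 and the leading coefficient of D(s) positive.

(1) multiply G3, G4, G5 (series) -> 3/(2*s + 6)
(2) close the feedback loop around G2, (G3*G4*G5) -> (2*s + 6)/(8*s^2 + 16*s - 27)
(3) sum the parallel branches G1, [G2/(1-G2*(G3*G4*G5))], which is the overall transfer function T(s) = C(s)/R(s) in lowest terms

Final answer: (-2*s^3 + 30*s^2 + 85*s - 90)/(24*s^4 + 32*s^3 - 89*s^2 + 102*s - 81)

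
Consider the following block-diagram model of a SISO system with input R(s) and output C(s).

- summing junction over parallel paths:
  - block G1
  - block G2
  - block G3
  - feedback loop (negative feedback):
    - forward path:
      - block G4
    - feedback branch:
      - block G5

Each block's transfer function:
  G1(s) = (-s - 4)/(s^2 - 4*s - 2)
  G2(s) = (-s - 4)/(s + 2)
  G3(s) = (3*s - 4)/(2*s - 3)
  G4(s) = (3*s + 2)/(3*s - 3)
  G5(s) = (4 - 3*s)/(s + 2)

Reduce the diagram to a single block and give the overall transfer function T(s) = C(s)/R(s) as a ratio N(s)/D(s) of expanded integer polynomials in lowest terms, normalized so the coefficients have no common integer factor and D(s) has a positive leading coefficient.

Step 1: close the feedback loop around G4, G5: (-3*s^2 - 8*s - 4)/(6*s^2 - 9*s - 2)
Step 2: reduce the parallel group G1, G2, G3, [G4/(1+G4*G5)] - this is the overall T(s), already in the required normalized form

Hence the answer: (-58*s^5 + 199*s^4 - s^3 + 2*s^2 - 312*s - 80)/(12*s^6 - 60*s^5 - 25*s^4 + 272*s^3 - 98*s^2 - 152*s - 24)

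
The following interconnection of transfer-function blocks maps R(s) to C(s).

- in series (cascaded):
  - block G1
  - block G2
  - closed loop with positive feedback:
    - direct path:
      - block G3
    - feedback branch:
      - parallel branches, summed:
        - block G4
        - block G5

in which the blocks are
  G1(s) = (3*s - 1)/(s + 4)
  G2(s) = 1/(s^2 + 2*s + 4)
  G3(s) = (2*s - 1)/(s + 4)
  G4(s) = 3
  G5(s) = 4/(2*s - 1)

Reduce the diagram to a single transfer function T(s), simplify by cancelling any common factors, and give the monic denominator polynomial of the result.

First reduce the diagram to T(s).

(1) sum the parallel branches G4, G5 gives (6*s + 1)/(2*s - 1)
(2) close the feedback loop around G3, (G4+G5) gives (1 - 2*s)/(5*s - 3)
(3) series reduction of G1, G2, [G3/(1-G3*(G4+G5))] gives (-6*s^2 + 5*s - 1)/(5*s^4 + 27*s^3 + 42*s^2 + 44*s - 48)
The result of step 3 is T(s) in lowest terms. Its denominator has leading coefficient 5; dividing the denominator through by 5 makes it monic.

Answer: s^4 + 27*s^3/5 + 42*s^2/5 + 44*s/5 - 48/5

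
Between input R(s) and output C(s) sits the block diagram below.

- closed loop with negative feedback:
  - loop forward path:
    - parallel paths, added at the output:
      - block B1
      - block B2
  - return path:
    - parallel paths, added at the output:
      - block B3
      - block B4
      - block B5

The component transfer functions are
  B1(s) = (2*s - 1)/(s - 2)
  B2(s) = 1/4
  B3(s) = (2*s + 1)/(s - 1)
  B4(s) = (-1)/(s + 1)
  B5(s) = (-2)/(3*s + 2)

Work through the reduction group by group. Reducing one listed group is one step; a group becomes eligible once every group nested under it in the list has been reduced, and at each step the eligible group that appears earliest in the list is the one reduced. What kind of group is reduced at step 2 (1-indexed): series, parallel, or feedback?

Reducing step by step:

1. reduce the parallel group B1, B2
2. sum the parallel branches B3, B4, B5
3. apply the feedback formula to (B1+B2), (B3+B4+B5)
Step 2 collapses a parallel group.

Answer: parallel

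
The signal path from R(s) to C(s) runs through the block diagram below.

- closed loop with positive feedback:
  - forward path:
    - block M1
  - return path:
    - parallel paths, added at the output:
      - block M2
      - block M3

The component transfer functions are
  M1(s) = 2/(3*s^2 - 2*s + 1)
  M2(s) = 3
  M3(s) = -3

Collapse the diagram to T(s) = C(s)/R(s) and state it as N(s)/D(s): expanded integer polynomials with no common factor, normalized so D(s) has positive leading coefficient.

Step 1 - combine M2, M3 in parallel, giving 0
Step 2 - feedback reduction of M1, (M2+M3), giving the overall T(s)

Answer: 2/(3*s^2 - 2*s + 1)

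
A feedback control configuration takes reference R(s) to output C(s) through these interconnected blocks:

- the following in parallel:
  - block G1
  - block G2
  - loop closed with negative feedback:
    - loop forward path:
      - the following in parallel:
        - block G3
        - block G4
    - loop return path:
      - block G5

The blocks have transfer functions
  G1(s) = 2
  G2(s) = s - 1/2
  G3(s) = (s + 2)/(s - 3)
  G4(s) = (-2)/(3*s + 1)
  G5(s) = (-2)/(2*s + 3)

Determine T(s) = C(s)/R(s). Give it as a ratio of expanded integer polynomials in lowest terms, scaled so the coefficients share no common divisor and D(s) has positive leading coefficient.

First reduce the diagram to T(s).

(1) parallel reduction of G3, G4; result (3*s^2 + 5*s + 8)/(3*s^2 - 8*s - 3)
(2) close the feedback loop around (G3+G4), G5; result (6*s^3 + 19*s^2 + 31*s + 24)/(6*s^3 - 13*s^2 - 40*s - 25)
(3) parallel reduction of G1, G2, [(G3+G4)/(1+(G3+G4)*G5)]: this yields T(s), and no further normalization is needed

Answer: (12*s^4 + 4*s^3 - 81*s^2 - 108*s - 27)/(12*s^3 - 26*s^2 - 80*s - 50)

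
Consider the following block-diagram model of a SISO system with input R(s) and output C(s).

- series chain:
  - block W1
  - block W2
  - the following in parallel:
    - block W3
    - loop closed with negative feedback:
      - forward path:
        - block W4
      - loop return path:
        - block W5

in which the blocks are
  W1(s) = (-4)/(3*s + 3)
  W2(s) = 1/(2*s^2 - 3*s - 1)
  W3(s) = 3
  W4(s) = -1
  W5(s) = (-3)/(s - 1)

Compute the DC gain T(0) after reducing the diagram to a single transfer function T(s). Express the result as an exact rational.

Answer: 14/3

Working:
Step 1. reduce the feedback loop with forward W4 and return W5 -> (1 - s)/(s + 2)
Step 2. add W3, [W4/(1+W4*W5)] (parallel) -> (2*s + 7)/(s + 2)
Step 3. reduce the series chain W1, W2, (W3+[W4/(1+W4*W5)]) -> (-8*s - 28)/(6*s^4 + 9*s^3 - 18*s^2 - 27*s - 6)
Step 3 gives the overall T(s). Then T(0) = -28/(-6) = 14/3.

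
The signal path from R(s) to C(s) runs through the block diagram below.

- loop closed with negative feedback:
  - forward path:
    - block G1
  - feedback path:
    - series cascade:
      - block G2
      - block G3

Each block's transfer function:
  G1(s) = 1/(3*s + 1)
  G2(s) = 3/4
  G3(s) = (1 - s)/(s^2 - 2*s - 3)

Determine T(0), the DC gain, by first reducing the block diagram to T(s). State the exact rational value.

Step 1: series reduction of G2, G3 gives (3 - 3*s)/(4*s^2 - 8*s - 12)
Step 2: reduce the feedback loop with forward G1 and return (G2*G3) gives (4*s^2 - 8*s - 12)/(12*s^3 - 20*s^2 - 47*s - 9)
The step-2 result is T(s). Setting s = 0: T(0) = -12/(-9) = 4/3.

Therefore the answer is 4/3.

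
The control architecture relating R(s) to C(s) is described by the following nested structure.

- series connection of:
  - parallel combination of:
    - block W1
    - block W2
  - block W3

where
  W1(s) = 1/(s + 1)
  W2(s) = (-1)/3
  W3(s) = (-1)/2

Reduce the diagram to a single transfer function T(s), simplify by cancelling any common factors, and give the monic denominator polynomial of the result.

Step 1 - combine W1, W2 in parallel gives (2 - s)/(3*s + 3)
Step 2 - multiply (W1+W2), W3 (series) gives (s - 2)/(6*s + 6)
No further cancellation is possible in the step-2 result, so that is T(s). Its denominator becomes monic after dividing by the leading coefficient 6.

Hence the answer: s + 1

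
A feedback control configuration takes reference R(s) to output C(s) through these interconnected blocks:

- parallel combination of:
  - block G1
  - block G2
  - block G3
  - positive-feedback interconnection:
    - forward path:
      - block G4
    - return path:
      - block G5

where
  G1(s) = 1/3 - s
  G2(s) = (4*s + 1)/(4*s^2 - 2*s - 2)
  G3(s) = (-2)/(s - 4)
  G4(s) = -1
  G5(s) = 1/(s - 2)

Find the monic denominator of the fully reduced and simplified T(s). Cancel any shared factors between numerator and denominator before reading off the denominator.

Answer: s^3 - 9*s^2/2 + 3*s/2 + 2

Working:
Step 1 - reduce the feedback loop with forward G4 and return G5 -> (2 - s)/(s - 1)
Step 2 - reduce the parallel group G1, G2, G3, [G4/(1-G4*G5)] -> (-12*s^4 + 46*s^3 + 18*s^2 - 111*s - 40)/(12*s^3 - 54*s^2 + 18*s + 24)
No further cancellation is possible in the step-2 result, so that is T(s). Its denominator becomes monic after dividing by the leading coefficient 12.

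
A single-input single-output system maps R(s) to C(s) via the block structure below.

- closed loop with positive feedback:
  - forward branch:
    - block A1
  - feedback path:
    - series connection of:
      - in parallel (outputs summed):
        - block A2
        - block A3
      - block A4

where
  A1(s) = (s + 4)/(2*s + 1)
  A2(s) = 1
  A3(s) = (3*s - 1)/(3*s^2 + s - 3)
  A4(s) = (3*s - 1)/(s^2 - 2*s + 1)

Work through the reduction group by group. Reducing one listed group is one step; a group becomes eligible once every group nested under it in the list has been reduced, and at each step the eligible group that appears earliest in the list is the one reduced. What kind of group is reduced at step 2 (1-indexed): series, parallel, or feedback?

(1) parallel reduction of A2, A3
(2) cascade (A2+A3), A4
(3) reduce the feedback loop with forward A1 and return ((A2+A3)*A4)
So the answer for step 2 is series.

Answer: series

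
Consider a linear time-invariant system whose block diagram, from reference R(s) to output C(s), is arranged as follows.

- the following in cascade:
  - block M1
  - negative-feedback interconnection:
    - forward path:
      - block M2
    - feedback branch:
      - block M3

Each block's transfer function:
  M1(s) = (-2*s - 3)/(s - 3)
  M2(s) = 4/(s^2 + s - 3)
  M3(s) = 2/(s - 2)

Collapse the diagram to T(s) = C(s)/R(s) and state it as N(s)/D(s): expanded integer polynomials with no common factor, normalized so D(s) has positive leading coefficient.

Step 1: close the feedback loop around M2, M3 -> (4*s - 8)/(s^3 - s^2 - 5*s + 14)
Step 2: reduce the series chain M1, [M2/(1+M2*M3)], giving the overall T(s)

Therefore the answer is (-8*s^2 + 4*s + 24)/(s^4 - 4*s^3 - 2*s^2 + 29*s - 42).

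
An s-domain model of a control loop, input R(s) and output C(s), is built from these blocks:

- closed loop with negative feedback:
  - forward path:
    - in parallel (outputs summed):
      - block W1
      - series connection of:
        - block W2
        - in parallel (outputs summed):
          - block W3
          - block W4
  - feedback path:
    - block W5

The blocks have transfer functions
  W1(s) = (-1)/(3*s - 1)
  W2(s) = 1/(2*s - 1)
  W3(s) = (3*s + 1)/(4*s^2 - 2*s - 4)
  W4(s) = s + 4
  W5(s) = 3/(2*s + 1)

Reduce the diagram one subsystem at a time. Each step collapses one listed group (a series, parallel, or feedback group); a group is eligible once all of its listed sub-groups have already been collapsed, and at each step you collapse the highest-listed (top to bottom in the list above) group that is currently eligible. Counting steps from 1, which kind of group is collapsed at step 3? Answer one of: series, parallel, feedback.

The answer is parallel.

Reasoning:
1. combine W3, W4 in parallel
2. cascade W2, (W3+W4)
3. parallel reduction of W1, (W2*(W3+W4))
4. apply the feedback formula to (W1+(W2*(W3+W4))), W5
So the answer for step 3 is parallel.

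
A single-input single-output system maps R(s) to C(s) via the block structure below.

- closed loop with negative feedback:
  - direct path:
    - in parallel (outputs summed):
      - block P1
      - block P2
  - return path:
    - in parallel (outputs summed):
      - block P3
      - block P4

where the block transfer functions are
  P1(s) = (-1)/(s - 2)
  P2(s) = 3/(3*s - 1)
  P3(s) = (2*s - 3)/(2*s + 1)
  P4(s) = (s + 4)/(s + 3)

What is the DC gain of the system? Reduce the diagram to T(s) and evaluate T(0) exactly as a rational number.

Step 1: add P1, P2 (parallel) gives (-5)/(3*s^2 - 7*s + 2)
Step 2: reduce the parallel group P3, P4 gives (4*s^2 + 12*s - 5)/(2*s^2 + 7*s + 3)
Step 3: feedback reduction of (P1+P2), (P3+P4) gives (-10*s^2 - 35*s - 15)/(6*s^4 + 7*s^3 - 56*s^2 - 67*s + 31)
Step 3 gives the overall T(s). Then T(0) = -15/31.

Final answer: -15/31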